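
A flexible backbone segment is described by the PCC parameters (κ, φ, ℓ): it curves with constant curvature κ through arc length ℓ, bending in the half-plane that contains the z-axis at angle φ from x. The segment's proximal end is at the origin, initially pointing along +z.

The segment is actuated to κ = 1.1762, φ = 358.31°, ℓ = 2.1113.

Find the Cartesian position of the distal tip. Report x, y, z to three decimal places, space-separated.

θ = κ·ℓ = 1.1762 × 2.1113 = 2.48331 rad
ρ = (1 − cos θ)/κ = (1 − -0.79104)/1.1762 = 1.52274
z = sin θ / κ = 0.61176/1.1762 = 0.52011
x = ρ cos φ = 1.52274 × cos(358.31°) = 1.52208
y = ρ sin φ = 1.52274 × sin(358.31°) = -0.04491

1.522 -0.045 0.520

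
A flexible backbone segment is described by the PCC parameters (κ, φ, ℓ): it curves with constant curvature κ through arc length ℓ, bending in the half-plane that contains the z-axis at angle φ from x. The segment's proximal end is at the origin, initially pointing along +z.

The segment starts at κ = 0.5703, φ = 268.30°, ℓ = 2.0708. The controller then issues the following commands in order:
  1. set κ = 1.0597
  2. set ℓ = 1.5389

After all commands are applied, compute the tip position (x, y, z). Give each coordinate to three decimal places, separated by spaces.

initial: κ=0.5703, φ=268.30°, ℓ=2.0708
cmd 1: set κ=1.0597 → (κ,φ,ℓ)=(1.0597,268.30°,2.0708) → tip=(-0.0443,-1.4941,0.7660)
cmd 2: set ℓ=1.5389 → (κ,φ,ℓ)=(1.0597,268.30°,1.5389) → tip=(-0.0297,-0.9998,0.9420)

-0.030 -1.000 0.942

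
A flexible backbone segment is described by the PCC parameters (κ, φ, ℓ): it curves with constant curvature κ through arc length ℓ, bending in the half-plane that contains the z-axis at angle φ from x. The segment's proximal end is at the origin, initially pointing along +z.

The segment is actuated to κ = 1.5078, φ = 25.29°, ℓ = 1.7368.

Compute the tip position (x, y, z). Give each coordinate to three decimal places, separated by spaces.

1.119 0.529 0.331

θ = κ·ℓ = 1.5078 × 1.7368 = 2.61875 rad
ρ = (1 − cos θ)/κ = (1 − -0.86640)/1.5078 = 1.23783
z = sin θ / κ = 0.49935/1.5078 = 0.33118
x = ρ cos φ = 1.23783 × cos(25.29°) = 1.11919
y = ρ sin φ = 1.23783 × sin(25.29°) = 0.52880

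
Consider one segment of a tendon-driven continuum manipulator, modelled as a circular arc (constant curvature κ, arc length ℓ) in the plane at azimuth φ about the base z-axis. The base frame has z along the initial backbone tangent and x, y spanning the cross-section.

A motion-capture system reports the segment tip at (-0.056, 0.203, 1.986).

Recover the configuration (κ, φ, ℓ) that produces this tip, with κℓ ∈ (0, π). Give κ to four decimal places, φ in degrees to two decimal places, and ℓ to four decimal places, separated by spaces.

0.1056 105.42 2.0009

ρ = √(x²+y²) = √(-0.056² + 0.203²) = 0.21058
φ = atan2(y, x) mod 360° = atan2(0.203, -0.056) = 105.4222°
|p|² = ρ² + z² = 0.21058² + 1.986² = 3.98854
κ = 2ρ / |p|² = 2×0.21058 / 3.98854 = 0.10559
θ = 2·atan2(ρ, z) = 2·atan2(0.21058, 1.986) = 0.21128 rad
ℓ = θ/κ = 0.21128/0.10559 = 2.00085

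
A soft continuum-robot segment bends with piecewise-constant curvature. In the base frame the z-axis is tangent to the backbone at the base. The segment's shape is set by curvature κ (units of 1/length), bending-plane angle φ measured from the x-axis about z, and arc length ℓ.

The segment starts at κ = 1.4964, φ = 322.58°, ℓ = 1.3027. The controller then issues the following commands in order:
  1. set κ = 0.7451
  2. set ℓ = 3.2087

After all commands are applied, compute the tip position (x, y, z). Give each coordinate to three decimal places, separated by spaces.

1.845 -1.412 0.916

initial: κ=1.4964, φ=322.58°, ℓ=1.3027
cmd 1: set κ=0.7451 → (κ,φ,ℓ)=(0.7451,322.58°,1.3027) → tip=(0.4639,-0.3549,1.1076)
cmd 2: set ℓ=3.2087 → (κ,φ,ℓ)=(0.7451,322.58°,3.2087) → tip=(1.8452,-1.4118,0.9156)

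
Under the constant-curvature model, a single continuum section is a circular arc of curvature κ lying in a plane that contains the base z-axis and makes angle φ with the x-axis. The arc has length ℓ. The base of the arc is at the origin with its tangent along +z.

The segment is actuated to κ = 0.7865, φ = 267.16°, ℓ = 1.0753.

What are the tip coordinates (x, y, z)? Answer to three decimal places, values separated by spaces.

θ = κ·ℓ = 0.7865 × 1.0753 = 0.84572 rad
ρ = (1 − cos θ)/κ = (1 − 0.66319)/0.7865 = 0.42824
z = sin θ / κ = 0.74845/0.7865 = 0.95162
x = ρ cos φ = 0.42824 × cos(267.16°) = -0.02122
y = ρ sin φ = 0.42824 × sin(267.16°) = -0.42771

-0.021 -0.428 0.952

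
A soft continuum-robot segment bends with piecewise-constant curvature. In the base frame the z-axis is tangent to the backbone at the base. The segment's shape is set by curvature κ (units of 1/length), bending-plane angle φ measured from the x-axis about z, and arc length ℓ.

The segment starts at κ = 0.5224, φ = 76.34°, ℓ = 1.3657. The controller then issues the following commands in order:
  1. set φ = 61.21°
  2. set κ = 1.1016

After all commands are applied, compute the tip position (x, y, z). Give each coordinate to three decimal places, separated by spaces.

0.408 0.743 0.906

initial: κ=0.5224, φ=76.34°, ℓ=1.3657
cmd 1: set φ=61.21° → (κ,φ,ℓ)=(0.5224,61.21°,1.3657) → tip=(0.2248,0.4091,1.2528)
cmd 2: set κ=1.1016 → (κ,φ,ℓ)=(1.1016,61.21°,1.3657) → tip=(0.4082,0.7428,0.9058)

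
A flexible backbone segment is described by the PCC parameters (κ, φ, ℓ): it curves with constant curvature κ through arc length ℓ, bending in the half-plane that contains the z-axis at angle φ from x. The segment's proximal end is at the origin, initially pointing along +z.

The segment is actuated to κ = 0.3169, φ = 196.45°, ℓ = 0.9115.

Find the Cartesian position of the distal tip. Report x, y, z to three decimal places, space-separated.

-0.125 -0.037 0.899

θ = κ·ℓ = 0.3169 × 0.9115 = 0.28885 rad
ρ = (1 − cos θ)/κ = (1 − 0.95857)/0.3169 = 0.13073
z = sin θ / κ = 0.28485/0.3169 = 0.89888
x = ρ cos φ = 0.13073 × cos(196.45°) = -0.12538
y = ρ sin φ = 0.13073 × sin(196.45°) = -0.03702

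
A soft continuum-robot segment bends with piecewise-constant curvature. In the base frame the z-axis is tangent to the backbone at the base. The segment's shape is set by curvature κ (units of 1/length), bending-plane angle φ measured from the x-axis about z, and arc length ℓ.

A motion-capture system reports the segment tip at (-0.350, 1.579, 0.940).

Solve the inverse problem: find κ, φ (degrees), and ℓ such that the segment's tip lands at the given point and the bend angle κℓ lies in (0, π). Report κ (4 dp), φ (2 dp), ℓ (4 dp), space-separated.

0.9244 102.50 2.2595

ρ = √(x²+y²) = √(-0.350² + 1.579²) = 1.61733
φ = atan2(y, x) mod 360° = atan2(1.579, -0.350) = 102.4981°
|p|² = ρ² + z² = 1.61733² + 0.940² = 3.49934
κ = 2ρ / |p|² = 2×1.61733 / 3.49934 = 0.92436
θ = 2·atan2(ρ, z) = 2·atan2(1.61733, 0.940) = 2.08862 rad
ℓ = θ/κ = 2.08862/0.92436 = 2.25953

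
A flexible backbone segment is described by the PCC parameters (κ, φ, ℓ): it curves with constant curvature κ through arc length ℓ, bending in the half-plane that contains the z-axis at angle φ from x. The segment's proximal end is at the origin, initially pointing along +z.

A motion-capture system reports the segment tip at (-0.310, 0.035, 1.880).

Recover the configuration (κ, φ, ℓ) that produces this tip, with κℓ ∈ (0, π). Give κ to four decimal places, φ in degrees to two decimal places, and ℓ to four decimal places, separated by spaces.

ρ = √(x²+y²) = √(-0.310² + 0.035²) = 0.31197
φ = atan2(y, x) mod 360° = atan2(0.035, -0.310) = 173.5584°
|p|² = ρ² + z² = 0.31197² + 1.880² = 3.63172
κ = 2ρ / |p|² = 2×0.31197 / 3.63172 = 0.17180
θ = 2·atan2(ρ, z) = 2·atan2(0.31197, 1.880) = 0.32889 rad
ℓ = θ/κ = 0.32889/0.17180 = 1.91432

0.1718 173.56 1.9143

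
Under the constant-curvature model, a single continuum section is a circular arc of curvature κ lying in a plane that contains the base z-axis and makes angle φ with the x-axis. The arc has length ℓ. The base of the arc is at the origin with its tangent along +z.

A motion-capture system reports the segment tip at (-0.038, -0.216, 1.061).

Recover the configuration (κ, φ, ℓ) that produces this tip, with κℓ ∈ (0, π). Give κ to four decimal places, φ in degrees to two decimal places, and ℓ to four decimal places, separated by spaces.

ρ = √(x²+y²) = √(-0.038² + -0.216²) = 0.21932
φ = atan2(y, x) mod 360° = atan2(-0.216, -0.038) = 260.0223°
|p|² = ρ² + z² = 0.21932² + 1.061² = 1.17382
κ = 2ρ / |p|² = 2×0.21932 / 1.17382 = 0.37368
θ = 2·atan2(ρ, z) = 2·atan2(0.21932, 1.061) = 0.40767 rad
ℓ = θ/κ = 0.40767/0.37368 = 1.09097

0.3737 260.02 1.0910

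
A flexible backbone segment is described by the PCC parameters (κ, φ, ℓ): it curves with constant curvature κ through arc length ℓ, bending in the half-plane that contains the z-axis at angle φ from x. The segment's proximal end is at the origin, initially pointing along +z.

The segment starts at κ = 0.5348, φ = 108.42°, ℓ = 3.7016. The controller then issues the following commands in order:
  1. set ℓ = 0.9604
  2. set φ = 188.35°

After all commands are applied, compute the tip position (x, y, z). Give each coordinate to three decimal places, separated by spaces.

-0.239 -0.035 0.919

initial: κ=0.5348, φ=108.42°, ℓ=3.7016
cmd 1: set ℓ=0.9604 → (κ,φ,ℓ)=(0.5348,108.42°,0.9604) → tip=(-0.0762,0.2289,0.9187)
cmd 2: set φ=188.35° → (κ,φ,ℓ)=(0.5348,188.35°,0.9604) → tip=(-0.2387,-0.0350,0.9187)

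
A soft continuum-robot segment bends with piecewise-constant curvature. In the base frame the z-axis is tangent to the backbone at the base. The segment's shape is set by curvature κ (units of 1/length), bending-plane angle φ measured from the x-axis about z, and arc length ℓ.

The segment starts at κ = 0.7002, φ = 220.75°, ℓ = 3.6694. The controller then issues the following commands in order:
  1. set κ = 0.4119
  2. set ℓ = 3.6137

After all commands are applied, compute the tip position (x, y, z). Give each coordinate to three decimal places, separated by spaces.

-1.688 -1.454 2.420

initial: κ=0.7002, φ=220.75°, ℓ=3.6694
cmd 1: set κ=0.4119 → (κ,φ,ℓ)=(0.4119,220.75°,3.6694) → tip=(-1.7301,-1.4907,2.4235)
cmd 2: set ℓ=3.6137 → (κ,φ,ℓ)=(0.4119,220.75°,3.6137) → tip=(-1.6880,-1.4545,2.4196)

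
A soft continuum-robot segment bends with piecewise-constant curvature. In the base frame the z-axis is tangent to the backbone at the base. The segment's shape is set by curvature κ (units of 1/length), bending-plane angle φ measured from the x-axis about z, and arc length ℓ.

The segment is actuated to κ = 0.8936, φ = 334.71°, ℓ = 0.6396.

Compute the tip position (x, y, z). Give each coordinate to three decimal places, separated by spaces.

θ = κ·ℓ = 0.8936 × 0.6396 = 0.57155 rad
ρ = (1 − cos θ)/κ = (1 − 0.84107)/0.8936 = 0.17786
z = sin θ / κ = 0.54093/0.8936 = 0.60534
x = ρ cos φ = 0.17786 × cos(334.71°) = 0.16081
y = ρ sin φ = 0.17786 × sin(334.71°) = -0.07598

0.161 -0.076 0.605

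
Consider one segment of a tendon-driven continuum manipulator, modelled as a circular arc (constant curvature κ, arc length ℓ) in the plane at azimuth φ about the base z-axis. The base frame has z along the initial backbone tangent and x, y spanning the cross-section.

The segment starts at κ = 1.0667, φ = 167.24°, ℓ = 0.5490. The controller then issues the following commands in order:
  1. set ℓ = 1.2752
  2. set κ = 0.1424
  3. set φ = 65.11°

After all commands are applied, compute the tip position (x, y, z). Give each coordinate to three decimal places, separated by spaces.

initial: κ=1.0667, φ=167.24°, ℓ=0.5490
cmd 1: set ℓ=1.2752 → (κ,φ,ℓ)=(1.0667,167.24°,1.2752) → tip=(-0.7232,0.1638,0.9168)
cmd 2: set κ=0.1424 → (κ,φ,ℓ)=(0.1424,167.24°,1.2752) → tip=(-0.1126,0.0255,1.2682)
cmd 3: set φ=65.11° → (κ,φ,ℓ)=(0.1424,65.11°,1.2752) → tip=(0.0486,0.1047,1.2682)

0.049 0.105 1.268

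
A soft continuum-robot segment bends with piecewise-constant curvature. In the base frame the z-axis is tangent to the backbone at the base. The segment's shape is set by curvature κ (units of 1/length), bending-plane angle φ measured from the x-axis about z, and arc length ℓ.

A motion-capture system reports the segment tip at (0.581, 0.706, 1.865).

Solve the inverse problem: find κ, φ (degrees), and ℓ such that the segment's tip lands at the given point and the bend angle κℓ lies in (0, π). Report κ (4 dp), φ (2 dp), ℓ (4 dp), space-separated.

ρ = √(x²+y²) = √(0.581² + 0.706²) = 0.91433
φ = atan2(y, x) mod 360° = atan2(0.706, 0.581) = 50.5475°
|p|² = ρ² + z² = 0.91433² + 1.865² = 4.31422
κ = 2ρ / |p|² = 2×0.91433 / 4.31422 = 0.42387
θ = 2·atan2(ρ, z) = 2·atan2(0.91433, 1.865) = 0.91165 rad
ℓ = θ/κ = 0.91165/0.42387 = 2.15078

0.4239 50.55 2.1508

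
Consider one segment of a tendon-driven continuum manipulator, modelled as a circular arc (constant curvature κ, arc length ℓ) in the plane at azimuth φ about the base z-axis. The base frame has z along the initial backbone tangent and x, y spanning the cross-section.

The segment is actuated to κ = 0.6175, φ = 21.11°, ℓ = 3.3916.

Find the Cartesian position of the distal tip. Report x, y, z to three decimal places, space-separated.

2.266 0.875 1.403

θ = κ·ℓ = 0.6175 × 3.3916 = 2.09431 rad
ρ = (1 − cos θ)/κ = (1 − -0.49993)/0.6175 = 2.42903
z = sin θ / κ = 0.86607/0.6175 = 1.40254
x = ρ cos φ = 2.42903 × cos(21.11°) = 2.26602
y = ρ sin φ = 2.42903 × sin(21.11°) = 0.87484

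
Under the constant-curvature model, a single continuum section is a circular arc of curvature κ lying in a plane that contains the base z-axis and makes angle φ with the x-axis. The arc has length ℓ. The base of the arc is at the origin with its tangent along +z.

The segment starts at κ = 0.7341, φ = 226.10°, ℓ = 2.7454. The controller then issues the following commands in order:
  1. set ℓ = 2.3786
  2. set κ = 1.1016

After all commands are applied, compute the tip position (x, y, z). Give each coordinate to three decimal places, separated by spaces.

initial: κ=0.7341, φ=226.10°, ℓ=2.7454
cmd 1: set ℓ=2.3786 → (κ,φ,ℓ)=(0.7341,226.10°,2.3786) → tip=(-1.1093,-1.1528,1.3413)
cmd 2: set κ=1.1016 → (κ,φ,ℓ)=(1.1016,226.10°,2.3786) → tip=(-1.1753,-1.2213,0.4521)

-1.175 -1.221 0.452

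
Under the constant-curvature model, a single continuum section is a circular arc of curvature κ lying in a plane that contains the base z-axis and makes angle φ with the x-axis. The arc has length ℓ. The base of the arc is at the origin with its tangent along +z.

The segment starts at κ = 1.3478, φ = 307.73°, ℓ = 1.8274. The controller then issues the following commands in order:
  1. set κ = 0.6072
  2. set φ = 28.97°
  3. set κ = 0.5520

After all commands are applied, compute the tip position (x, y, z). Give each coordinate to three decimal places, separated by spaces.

0.740 0.410 1.533

initial: κ=1.3478, φ=307.73°, ℓ=1.8274
cmd 1: set κ=0.6072 → (κ,φ,ℓ)=(0.6072,307.73°,1.8274) → tip=(0.5593,-0.7229,1.4748)
cmd 2: set φ=28.97° → (κ,φ,ℓ)=(0.6072,28.97°,1.8274) → tip=(0.7996,0.4427,1.4748)
cmd 3: set κ=0.5520 → (κ,φ,ℓ)=(0.5520,28.97°,1.8274) → tip=(0.7403,0.4098,1.5329)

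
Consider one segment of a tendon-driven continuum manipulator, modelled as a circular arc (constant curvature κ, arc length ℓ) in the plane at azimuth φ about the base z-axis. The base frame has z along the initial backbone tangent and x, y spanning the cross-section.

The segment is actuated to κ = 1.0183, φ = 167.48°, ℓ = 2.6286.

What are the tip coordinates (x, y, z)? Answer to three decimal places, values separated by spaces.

θ = κ·ℓ = 1.0183 × 2.6286 = 2.67670 rad
ρ = (1 − cos θ)/κ = (1 − -0.89387)/1.0183 = 1.85984
z = sin θ / κ = 0.44832/1.0183 = 0.44027
x = ρ cos φ = 1.85984 × cos(167.48°) = -1.81561
y = ρ sin φ = 1.85984 × sin(167.48°) = 0.40318

-1.816 0.403 0.440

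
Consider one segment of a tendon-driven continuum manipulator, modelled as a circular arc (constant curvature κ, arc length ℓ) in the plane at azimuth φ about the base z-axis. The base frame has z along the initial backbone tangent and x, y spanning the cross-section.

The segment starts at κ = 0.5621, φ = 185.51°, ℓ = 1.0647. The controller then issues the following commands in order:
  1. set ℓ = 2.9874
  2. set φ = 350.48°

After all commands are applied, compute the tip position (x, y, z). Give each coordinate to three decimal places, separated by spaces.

1.944 -0.326 1.769

initial: κ=0.5621, φ=185.51°, ℓ=1.0647
cmd 1: set ℓ=2.9874 → (κ,φ,ℓ)=(0.5621,185.51°,2.9874) → tip=(-1.9624,-0.1893,1.7686)
cmd 2: set φ=350.48° → (κ,φ,ℓ)=(0.5621,350.48°,2.9874) → tip=(1.9444,-0.3261,1.7686)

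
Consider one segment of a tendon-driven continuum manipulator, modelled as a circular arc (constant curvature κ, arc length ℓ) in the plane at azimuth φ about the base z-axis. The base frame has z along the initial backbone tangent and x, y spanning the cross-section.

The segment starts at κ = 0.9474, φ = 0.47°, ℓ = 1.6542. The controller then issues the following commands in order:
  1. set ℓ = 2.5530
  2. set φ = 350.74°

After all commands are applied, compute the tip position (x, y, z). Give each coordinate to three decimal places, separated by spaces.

1.823 -0.297 0.698

initial: κ=0.9474, φ=0.47°, ℓ=1.6542
cmd 1: set ℓ=2.5530 → (κ,φ,ℓ)=(0.9474,0.47°,2.5530) → tip=(1.8470,0.0152,0.6983)
cmd 2: set φ=350.74° → (κ,φ,ℓ)=(0.9474,350.74°,2.5530) → tip=(1.8230,-0.2972,0.6983)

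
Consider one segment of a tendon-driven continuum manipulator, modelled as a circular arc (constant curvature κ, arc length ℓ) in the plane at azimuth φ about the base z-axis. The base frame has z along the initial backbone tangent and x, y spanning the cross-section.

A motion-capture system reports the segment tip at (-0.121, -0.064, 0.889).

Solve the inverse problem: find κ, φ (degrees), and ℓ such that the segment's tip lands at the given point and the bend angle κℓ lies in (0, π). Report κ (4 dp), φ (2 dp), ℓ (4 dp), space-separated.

ρ = √(x²+y²) = √(-0.121² + -0.064²) = 0.13688
φ = atan2(y, x) mod 360° = atan2(-0.064, -0.121) = 207.8755°
|p|² = ρ² + z² = 0.13688² + 0.889² = 0.80906
κ = 2ρ / |p|² = 2×0.13688 / 0.80906 = 0.33838
θ = 2·atan2(ρ, z) = 2·atan2(0.13688, 0.889) = 0.30555 rad
ℓ = θ/κ = 0.30555/0.33838 = 0.90299

0.3384 207.88 0.9030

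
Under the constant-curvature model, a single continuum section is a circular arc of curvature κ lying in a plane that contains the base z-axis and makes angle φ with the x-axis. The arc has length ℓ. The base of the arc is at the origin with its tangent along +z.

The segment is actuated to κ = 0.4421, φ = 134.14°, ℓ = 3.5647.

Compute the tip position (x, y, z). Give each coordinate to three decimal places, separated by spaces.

θ = κ·ℓ = 0.4421 × 3.5647 = 1.57595 rad
ρ = (1 − cos θ)/κ = (1 − -0.00516)/0.4421 = 2.27360
z = sin θ / κ = 0.99999/0.4421 = 2.26190
x = ρ cos φ = 2.27360 × cos(134.14°) = -1.58337
y = ρ sin φ = 2.27360 × sin(134.14°) = 1.63163

-1.583 1.632 2.262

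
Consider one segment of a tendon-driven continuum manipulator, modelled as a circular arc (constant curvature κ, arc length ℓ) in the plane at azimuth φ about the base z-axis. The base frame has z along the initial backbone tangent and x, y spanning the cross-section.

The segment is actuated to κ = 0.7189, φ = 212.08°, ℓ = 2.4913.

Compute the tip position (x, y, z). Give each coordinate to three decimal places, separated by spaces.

θ = κ·ℓ = 0.7189 × 2.4913 = 1.79100 rad
ρ = (1 − cos θ)/κ = (1 − -0.21842)/0.7189 = 1.69484
z = sin θ / κ = 0.97585/0.7189 = 1.35743
x = ρ cos φ = 1.69484 × cos(212.08°) = -1.43605
y = ρ sin φ = 1.69484 × sin(212.08°) = -0.90014

-1.436 -0.900 1.357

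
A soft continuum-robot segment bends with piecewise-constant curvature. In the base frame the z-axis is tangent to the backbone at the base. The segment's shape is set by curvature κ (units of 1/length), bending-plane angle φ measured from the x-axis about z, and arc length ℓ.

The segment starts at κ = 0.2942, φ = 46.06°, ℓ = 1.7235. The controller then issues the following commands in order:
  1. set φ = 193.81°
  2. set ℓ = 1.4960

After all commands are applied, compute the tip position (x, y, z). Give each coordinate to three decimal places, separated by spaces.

initial: κ=0.2942, φ=46.06°, ℓ=1.7235
cmd 1: set φ=193.81° → (κ,φ,ℓ)=(0.2942,193.81°,1.7235) → tip=(-0.4153,-0.1021,1.6506)
cmd 2: set ℓ=1.4960 → (κ,φ,ℓ)=(0.2942,193.81°,1.4960) → tip=(-0.3146,-0.0773,1.4482)

-0.315 -0.077 1.448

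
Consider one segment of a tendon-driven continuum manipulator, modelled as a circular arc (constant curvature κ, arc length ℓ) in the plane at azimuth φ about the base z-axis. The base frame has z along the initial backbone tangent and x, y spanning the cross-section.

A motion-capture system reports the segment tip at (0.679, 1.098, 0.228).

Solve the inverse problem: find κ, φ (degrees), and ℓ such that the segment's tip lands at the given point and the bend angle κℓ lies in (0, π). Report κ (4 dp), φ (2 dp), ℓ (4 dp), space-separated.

1.5023 58.27 1.8584

ρ = √(x²+y²) = √(0.679² + 1.098²) = 1.29099
φ = atan2(y, x) mod 360° = atan2(1.098, 0.679) = 58.2675°
|p|² = ρ² + z² = 1.29099² + 0.228² = 1.71863
κ = 2ρ / |p|² = 2×1.29099 / 1.71863 = 1.50234
θ = 2·atan2(ρ, z) = 2·atan2(1.29099, 0.228) = 2.79198 rad
ℓ = θ/κ = 2.79198/1.50234 = 1.85842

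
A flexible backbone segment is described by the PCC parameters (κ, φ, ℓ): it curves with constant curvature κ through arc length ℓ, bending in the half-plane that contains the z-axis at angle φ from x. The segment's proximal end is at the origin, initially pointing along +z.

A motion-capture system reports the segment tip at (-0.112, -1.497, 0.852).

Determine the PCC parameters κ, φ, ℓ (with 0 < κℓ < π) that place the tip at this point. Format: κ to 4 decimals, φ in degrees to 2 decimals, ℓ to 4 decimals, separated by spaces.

ρ = √(x²+y²) = √(-0.112² + -1.497²) = 1.50118
φ = atan2(y, x) mod 360° = atan2(-1.497, -0.112) = 265.7213°
|p|² = ρ² + z² = 1.50118² + 0.852² = 2.97946
κ = 2ρ / |p|² = 2×1.50118 / 2.97946 = 1.00769
θ = 2·atan2(ρ, z) = 2·atan2(1.50118, 0.852) = 2.10915 rad
ℓ = θ/κ = 2.10915/1.00769 = 2.09306

1.0077 265.72 2.0931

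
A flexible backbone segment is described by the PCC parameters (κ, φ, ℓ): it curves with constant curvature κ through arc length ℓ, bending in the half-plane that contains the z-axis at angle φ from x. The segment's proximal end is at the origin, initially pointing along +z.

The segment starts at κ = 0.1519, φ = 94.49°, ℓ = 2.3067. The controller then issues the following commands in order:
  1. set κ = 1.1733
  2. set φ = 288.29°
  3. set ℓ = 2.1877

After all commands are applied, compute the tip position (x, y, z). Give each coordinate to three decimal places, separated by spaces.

0.492 -1.488 0.463

initial: κ=0.1519, φ=94.49°, ℓ=2.3067
cmd 1: set κ=1.1733 → (κ,φ,ℓ)=(1.1733,94.49°,2.3067) → tip=(-0.1272,1.6202,0.3593)
cmd 2: set φ=288.29° → (κ,φ,ℓ)=(1.1733,288.29°,2.3067) → tip=(0.5100,-1.5431,0.3593)
cmd 3: set ℓ=2.1877 → (κ,φ,ℓ)=(1.1733,288.29°,2.1877) → tip=(0.4920,-1.4885,0.4633)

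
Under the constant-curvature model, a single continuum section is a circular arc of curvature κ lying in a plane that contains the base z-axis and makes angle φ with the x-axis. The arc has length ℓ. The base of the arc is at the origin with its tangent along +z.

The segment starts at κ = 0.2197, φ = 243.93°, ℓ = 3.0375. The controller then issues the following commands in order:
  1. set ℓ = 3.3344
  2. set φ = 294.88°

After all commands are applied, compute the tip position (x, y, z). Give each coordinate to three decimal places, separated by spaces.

initial: κ=0.2197, φ=243.93°, ℓ=3.0375
cmd 1: set ℓ=3.3344 → (κ,φ,ℓ)=(0.2197,243.93°,3.3344) → tip=(-0.5132,-1.0489,3.0441)
cmd 2: set φ=294.88° → (κ,φ,ℓ)=(0.2197,294.88°,3.3344) → tip=(0.4913,-1.0593,3.0441)

0.491 -1.059 3.044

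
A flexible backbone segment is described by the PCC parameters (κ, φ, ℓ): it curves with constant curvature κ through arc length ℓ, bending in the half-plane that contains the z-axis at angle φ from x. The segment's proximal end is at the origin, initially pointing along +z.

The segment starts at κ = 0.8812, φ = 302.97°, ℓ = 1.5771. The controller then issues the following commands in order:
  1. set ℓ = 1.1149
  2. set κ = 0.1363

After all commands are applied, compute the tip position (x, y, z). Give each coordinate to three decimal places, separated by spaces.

initial: κ=0.8812, φ=302.97°, ℓ=1.5771
cmd 1: set ℓ=1.1149 → (κ,φ,ℓ)=(0.8812,302.97°,1.1149) → tip=(0.2748,-0.4237,0.9440)
cmd 2: set κ=0.1363 → (κ,φ,ℓ)=(0.1363,302.97°,1.1149) → tip=(0.0460,-0.0709,1.1106)

0.046 -0.071 1.111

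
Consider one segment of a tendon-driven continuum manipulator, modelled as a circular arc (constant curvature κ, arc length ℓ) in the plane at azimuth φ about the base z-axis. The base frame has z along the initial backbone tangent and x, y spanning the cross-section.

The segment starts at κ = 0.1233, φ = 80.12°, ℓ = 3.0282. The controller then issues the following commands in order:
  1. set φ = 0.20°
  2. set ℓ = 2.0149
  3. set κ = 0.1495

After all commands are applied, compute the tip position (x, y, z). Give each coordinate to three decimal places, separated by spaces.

initial: κ=0.1233, φ=80.12°, ℓ=3.0282
cmd 1: set φ=0.20° → (κ,φ,ℓ)=(0.1233,0.20°,3.0282) → tip=(0.5588,0.0020,2.9583)
cmd 2: set ℓ=2.0149 → (κ,φ,ℓ)=(0.1233,0.20°,2.0149) → tip=(0.2490,0.0009,1.9942)
cmd 3: set κ=0.1495 → (κ,φ,ℓ)=(0.1495,0.20°,2.0149) → tip=(0.3012,0.0011,1.9846)

0.301 0.001 1.985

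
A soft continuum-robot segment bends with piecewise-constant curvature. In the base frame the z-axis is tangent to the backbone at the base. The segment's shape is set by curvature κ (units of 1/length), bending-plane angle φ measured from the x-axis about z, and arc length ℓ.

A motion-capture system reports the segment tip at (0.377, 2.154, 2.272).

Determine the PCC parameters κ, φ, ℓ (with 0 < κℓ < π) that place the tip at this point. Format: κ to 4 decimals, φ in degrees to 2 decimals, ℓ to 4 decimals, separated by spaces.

ρ = √(x²+y²) = √(0.377² + 2.154²) = 2.18674
φ = atan2(y, x) mod 360° = atan2(2.154, 0.377) = 80.0725°
|p|² = ρ² + z² = 2.18674² + 2.272² = 9.94383
κ = 2ρ / |p|² = 2×2.18674 / 9.94383 = 0.43982
θ = 2·atan2(ρ, z) = 2·atan2(2.18674, 2.272) = 1.53256 rad
ℓ = θ/κ = 1.53256/0.43982 = 3.48452

0.4398 80.07 3.4845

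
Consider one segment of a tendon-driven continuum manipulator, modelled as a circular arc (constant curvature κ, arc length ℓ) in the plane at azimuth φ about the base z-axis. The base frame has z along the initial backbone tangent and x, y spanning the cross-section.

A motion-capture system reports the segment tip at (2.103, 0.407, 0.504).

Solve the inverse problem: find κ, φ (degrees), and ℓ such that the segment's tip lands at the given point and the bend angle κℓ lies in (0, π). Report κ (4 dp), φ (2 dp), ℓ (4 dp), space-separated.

ρ = √(x²+y²) = √(2.103² + 0.407²) = 2.14202
φ = atan2(y, x) mod 360° = atan2(0.407, 2.103) = 10.9532°
|p|² = ρ² + z² = 2.14202² + 0.504² = 4.84227
κ = 2ρ / |p|² = 2×2.14202 / 4.84227 = 0.88472
θ = 2·atan2(ρ, z) = 2·atan2(2.14202, 0.504) = 2.67942 rad
ℓ = θ/κ = 2.67942/0.88472 = 3.02856

0.8847 10.95 3.0286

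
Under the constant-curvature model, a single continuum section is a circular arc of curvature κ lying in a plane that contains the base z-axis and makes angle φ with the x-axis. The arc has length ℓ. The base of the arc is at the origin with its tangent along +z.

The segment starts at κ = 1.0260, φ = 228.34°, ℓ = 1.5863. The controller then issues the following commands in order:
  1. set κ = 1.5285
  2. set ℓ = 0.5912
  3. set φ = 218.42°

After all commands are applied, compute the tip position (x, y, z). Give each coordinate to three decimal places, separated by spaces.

-0.195 -0.155 0.514

initial: κ=1.0260, φ=228.34°, ℓ=1.5863
cmd 1: set κ=1.5285 → (κ,φ,ℓ)=(1.5285,228.34°,1.5863) → tip=(-0.7627,-0.8572,0.4299)
cmd 2: set ℓ=0.5912 → (κ,φ,ℓ)=(1.5285,228.34°,0.5912) → tip=(-0.1658,-0.1863,0.5140)
cmd 3: set φ=218.42° → (κ,φ,ℓ)=(1.5285,218.42°,0.5912) → tip=(-0.1954,-0.1550,0.5140)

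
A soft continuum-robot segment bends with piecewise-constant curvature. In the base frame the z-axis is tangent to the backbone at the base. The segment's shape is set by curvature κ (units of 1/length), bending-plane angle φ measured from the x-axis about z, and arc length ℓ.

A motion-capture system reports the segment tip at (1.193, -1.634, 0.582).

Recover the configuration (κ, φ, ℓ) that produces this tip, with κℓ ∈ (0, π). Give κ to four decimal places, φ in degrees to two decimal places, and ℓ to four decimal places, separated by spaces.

0.9130 306.13 2.8274

ρ = √(x²+y²) = √(1.193² + -1.634²) = 2.02317
φ = atan2(y, x) mod 360° = atan2(-1.634, 1.193) = 306.1336°
|p|² = ρ² + z² = 2.02317² + 0.582² = 4.43193
κ = 2ρ / |p|² = 2×2.02317 / 4.43193 = 0.91300
θ = 2·atan2(ρ, z) = 2·atan2(2.02317, 0.582) = 2.58138 rad
ℓ = θ/κ = 2.58138/0.91300 = 2.82738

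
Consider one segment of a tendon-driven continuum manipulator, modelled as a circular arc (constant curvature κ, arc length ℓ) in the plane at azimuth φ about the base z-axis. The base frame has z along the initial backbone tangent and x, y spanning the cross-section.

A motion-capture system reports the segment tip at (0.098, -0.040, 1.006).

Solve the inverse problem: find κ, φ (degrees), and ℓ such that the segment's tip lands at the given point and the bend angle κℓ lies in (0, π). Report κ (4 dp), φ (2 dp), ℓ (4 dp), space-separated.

ρ = √(x²+y²) = √(0.098² + -0.040²) = 0.10585
φ = atan2(y, x) mod 360° = atan2(-0.040, 0.098) = 337.7965°
|p|² = ρ² + z² = 0.10585² + 1.006² = 1.02324
κ = 2ρ / |p|² = 2×0.10585 / 1.02324 = 0.20689
θ = 2·atan2(ρ, z) = 2·atan2(0.10585, 1.006) = 0.20966 rad
ℓ = θ/κ = 0.20966/0.20689 = 1.01341

0.2069 337.80 1.0134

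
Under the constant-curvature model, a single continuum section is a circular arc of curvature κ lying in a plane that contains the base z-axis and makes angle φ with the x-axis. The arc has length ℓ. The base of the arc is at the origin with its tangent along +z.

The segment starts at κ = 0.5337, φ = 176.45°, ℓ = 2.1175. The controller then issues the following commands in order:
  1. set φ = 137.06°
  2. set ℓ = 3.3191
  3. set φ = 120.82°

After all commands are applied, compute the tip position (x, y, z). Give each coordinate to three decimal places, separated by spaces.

-1.151 1.930 1.836

initial: κ=0.5337, φ=176.45°, ℓ=2.1175
cmd 1: set φ=137.06° → (κ,φ,ℓ)=(0.5337,137.06°,2.1175) → tip=(-0.7866,0.7320,1.6947)
cmd 2: set ℓ=3.3191 → (κ,φ,ℓ)=(0.5337,137.06°,3.3191) → tip=(-1.6450,1.5308,1.8361)
cmd 3: set φ=120.82° → (κ,φ,ℓ)=(0.5337,120.82°,3.3191) → tip=(-1.1513,1.9297,1.8361)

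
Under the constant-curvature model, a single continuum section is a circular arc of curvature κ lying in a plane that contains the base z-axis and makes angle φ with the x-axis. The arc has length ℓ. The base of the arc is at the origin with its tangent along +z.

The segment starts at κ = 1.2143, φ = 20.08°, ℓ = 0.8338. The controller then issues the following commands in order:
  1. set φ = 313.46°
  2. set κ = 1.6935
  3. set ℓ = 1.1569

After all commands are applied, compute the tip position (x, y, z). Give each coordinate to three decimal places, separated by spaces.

0.560 -0.591 0.547

initial: κ=1.2143, φ=20.08°, ℓ=0.8338
cmd 1: set φ=313.46° → (κ,φ,ℓ)=(1.2143,313.46°,0.8338) → tip=(0.2664,-0.2811,0.6985)
cmd 2: set κ=1.6935 → (κ,φ,ℓ)=(1.6935,313.46°,0.8338) → tip=(0.3420,-0.3609,0.5831)
cmd 3: set ℓ=1.1569 → (κ,φ,ℓ)=(1.6935,313.46°,1.1569) → tip=(0.5600,-0.5909,0.5465)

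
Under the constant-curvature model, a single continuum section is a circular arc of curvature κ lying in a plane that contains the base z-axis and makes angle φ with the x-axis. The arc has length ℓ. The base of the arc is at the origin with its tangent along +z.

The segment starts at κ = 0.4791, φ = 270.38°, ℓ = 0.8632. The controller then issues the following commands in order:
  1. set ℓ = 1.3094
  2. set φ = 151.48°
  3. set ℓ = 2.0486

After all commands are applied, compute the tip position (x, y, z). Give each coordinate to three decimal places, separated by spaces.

-0.815 0.443 1.735

initial: κ=0.4791, φ=270.38°, ℓ=0.8632
cmd 1: set ℓ=1.3094 → (κ,φ,ℓ)=(0.4791,270.38°,1.3094) → tip=(0.0026,-0.3974,1.2252)
cmd 2: set φ=151.48° → (κ,φ,ℓ)=(0.4791,151.48°,1.3094) → tip=(-0.3492,0.1898,1.2252)
cmd 3: set ℓ=2.0486 → (κ,φ,ℓ)=(0.4791,151.48°,2.0486) → tip=(-0.8147,0.4427,1.7352)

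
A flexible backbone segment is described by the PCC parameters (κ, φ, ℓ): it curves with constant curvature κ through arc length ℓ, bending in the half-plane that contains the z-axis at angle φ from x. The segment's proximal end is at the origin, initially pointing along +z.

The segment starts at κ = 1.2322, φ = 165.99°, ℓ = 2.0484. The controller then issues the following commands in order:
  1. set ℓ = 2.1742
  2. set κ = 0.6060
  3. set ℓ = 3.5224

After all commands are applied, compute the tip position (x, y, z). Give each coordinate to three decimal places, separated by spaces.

initial: κ=1.2322, φ=165.99°, ℓ=2.0484
cmd 1: set ℓ=2.1742 → (κ,φ,ℓ)=(1.2322,165.99°,2.1742) → tip=(-1.4921,0.3723,0.3621)
cmd 2: set κ=0.6060 → (κ,φ,ℓ)=(0.6060,165.99°,2.1742) → tip=(-1.2000,0.2994,1.5975)
cmd 3: set ℓ=3.5224 → (κ,φ,ℓ)=(0.6060,165.99°,3.5224) → tip=(-2.4567,0.6130,1.3948)

-2.457 0.613 1.395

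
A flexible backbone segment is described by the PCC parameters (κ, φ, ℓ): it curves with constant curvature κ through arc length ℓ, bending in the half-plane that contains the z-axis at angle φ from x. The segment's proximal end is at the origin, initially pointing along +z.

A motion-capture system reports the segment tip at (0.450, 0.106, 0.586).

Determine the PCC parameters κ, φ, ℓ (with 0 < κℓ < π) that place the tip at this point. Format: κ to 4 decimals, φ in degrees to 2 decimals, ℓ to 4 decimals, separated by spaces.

ρ = √(x²+y²) = √(0.450² + 0.106²) = 0.46232
φ = atan2(y, x) mod 360° = atan2(0.106, 0.450) = 13.2547°
|p|² = ρ² + z² = 0.46232² + 0.586² = 0.55713
κ = 2ρ / |p|² = 2×0.46232 / 0.55713 = 1.65963
θ = 2·atan2(ρ, z) = 2·atan2(0.46232, 0.586) = 1.33591 rad
ℓ = θ/κ = 1.33591/1.65963 = 0.80495

1.6596 13.25 0.8049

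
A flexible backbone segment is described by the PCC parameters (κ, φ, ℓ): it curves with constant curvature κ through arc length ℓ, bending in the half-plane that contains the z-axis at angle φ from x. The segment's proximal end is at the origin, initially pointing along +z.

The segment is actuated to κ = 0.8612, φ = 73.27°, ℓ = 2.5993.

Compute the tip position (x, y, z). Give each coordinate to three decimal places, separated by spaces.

θ = κ·ℓ = 0.8612 × 2.5993 = 2.23852 rad
ρ = (1 − cos θ)/κ = (1 − -0.61920)/0.8612 = 1.88016
z = sin θ / κ = 0.78523/0.8612 = 0.91179
x = ρ cos φ = 1.88016 × cos(73.27°) = 0.54123
y = ρ sin φ = 1.88016 × sin(73.27°) = 1.80058

0.541 1.801 0.912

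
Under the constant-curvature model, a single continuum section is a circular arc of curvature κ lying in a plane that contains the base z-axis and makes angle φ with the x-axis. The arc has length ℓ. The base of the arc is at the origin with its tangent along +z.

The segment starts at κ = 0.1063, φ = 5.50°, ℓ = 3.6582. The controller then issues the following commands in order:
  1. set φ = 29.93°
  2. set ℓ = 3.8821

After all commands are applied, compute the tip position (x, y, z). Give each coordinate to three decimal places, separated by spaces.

initial: κ=0.1063, φ=5.50°, ℓ=3.6582
cmd 1: set φ=29.93° → (κ,φ,ℓ)=(0.1063,29.93°,3.6582) → tip=(0.6087,0.3504,3.5667)
cmd 2: set ℓ=3.8821 → (κ,φ,ℓ)=(0.1063,29.93°,3.8821) → tip=(0.6844,0.3940,3.7729)

0.684 0.394 3.773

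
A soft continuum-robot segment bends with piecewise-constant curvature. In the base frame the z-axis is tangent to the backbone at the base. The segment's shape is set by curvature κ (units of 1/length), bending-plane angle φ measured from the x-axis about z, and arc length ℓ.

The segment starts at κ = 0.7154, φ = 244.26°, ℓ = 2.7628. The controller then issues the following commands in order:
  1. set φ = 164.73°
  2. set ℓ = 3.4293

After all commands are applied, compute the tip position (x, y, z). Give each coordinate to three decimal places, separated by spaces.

initial: κ=0.7154, φ=244.26°, ℓ=2.7628
cmd 1: set φ=164.73° → (κ,φ,ℓ)=(0.7154,164.73°,2.7628) → tip=(-1.8807,0.5134,1.2843)
cmd 2: set ℓ=3.4293 → (κ,φ,ℓ)=(0.7154,164.73°,3.4293) → tip=(-2.3900,0.6525,0.8879)

-2.390 0.652 0.888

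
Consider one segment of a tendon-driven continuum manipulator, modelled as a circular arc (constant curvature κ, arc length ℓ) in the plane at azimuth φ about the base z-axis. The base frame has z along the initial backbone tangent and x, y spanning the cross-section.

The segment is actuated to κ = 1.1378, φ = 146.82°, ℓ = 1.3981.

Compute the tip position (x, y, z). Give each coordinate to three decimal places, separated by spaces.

θ = κ·ℓ = 1.1378 × 1.3981 = 1.59076 rad
ρ = (1 − cos θ)/κ = (1 − -0.01996)/1.1378 = 0.89643
z = sin θ / κ = 0.99980/1.1378 = 0.87871
x = ρ cos φ = 0.89643 × cos(146.82°) = -0.75027
y = ρ sin φ = 0.89643 × sin(146.82°) = 0.49059

-0.750 0.491 0.879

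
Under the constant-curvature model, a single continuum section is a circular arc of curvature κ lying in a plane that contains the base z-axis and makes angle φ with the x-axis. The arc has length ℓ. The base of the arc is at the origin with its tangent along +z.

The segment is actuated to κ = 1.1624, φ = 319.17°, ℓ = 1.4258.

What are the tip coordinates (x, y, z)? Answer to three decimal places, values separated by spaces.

θ = κ·ℓ = 1.1624 × 1.4258 = 1.65735 rad
ρ = (1 − cos θ)/κ = (1 − -0.08645)/1.1624 = 0.93466
z = sin θ / κ = 0.99626/1.1624 = 0.85707
x = ρ cos φ = 0.93466 × cos(319.17°) = 0.70721
y = ρ sin φ = 0.93466 × sin(319.17°) = -0.61109

0.707 -0.611 0.857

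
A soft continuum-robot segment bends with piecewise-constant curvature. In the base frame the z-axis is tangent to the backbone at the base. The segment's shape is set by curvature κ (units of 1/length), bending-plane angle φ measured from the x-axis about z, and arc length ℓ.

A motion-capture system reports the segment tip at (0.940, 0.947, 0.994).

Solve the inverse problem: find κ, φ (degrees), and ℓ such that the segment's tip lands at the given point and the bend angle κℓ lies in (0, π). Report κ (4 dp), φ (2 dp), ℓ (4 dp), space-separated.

0.9639 45.21 1.9307

ρ = √(x²+y²) = √(0.940² + 0.947²) = 1.33432
φ = atan2(y, x) mod 360° = atan2(0.947, 0.940) = 45.2125°
|p|² = ρ² + z² = 1.33432² + 0.994² = 2.76844
κ = 2ρ / |p|² = 2×1.33432 / 2.76844 = 0.96395
θ = 2·atan2(ρ, z) = 2·atan2(1.33432, 0.994) = 1.86107 rad
ℓ = θ/κ = 1.86107/0.96395 = 1.93067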